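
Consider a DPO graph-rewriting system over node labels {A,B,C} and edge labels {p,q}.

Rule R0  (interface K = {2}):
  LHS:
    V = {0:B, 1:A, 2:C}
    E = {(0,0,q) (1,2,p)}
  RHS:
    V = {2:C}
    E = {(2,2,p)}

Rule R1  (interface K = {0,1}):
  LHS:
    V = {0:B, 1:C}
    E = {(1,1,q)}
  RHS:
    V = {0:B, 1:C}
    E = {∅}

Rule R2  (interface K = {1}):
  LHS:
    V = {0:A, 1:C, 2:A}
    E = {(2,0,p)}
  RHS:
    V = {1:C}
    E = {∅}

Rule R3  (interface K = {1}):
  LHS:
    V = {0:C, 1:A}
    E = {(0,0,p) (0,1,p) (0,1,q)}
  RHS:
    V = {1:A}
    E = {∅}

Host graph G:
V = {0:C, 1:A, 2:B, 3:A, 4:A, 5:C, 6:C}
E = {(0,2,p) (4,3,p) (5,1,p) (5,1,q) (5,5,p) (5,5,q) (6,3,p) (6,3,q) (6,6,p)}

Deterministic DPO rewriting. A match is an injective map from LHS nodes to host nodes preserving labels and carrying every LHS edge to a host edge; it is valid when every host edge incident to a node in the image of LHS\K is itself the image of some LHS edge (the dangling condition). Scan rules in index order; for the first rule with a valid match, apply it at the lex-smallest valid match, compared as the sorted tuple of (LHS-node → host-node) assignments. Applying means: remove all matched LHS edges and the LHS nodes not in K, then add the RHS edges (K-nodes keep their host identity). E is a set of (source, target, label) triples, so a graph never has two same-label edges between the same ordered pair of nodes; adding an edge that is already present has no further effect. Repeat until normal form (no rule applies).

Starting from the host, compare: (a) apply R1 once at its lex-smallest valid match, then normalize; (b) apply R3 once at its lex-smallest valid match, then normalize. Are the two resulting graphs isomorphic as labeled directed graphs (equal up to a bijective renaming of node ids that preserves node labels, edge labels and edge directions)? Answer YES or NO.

Answer: YES

Steps:
branch R1-first: apply at {0↦2, 1↦5} → |E|=8, then 3 more step(s) → NF |V|=3 |E|=1 V={0:C, 1:A, 2:B} E=0-p->2
branch R3-first: apply at {0↦6, 1↦3} → |E|=6, then 3 more step(s) → NF |V|=3 |E|=1 V={0:C, 1:A, 2:B} E=0-p->2
graphs isomorphic (equal up to label-preserving node renaming)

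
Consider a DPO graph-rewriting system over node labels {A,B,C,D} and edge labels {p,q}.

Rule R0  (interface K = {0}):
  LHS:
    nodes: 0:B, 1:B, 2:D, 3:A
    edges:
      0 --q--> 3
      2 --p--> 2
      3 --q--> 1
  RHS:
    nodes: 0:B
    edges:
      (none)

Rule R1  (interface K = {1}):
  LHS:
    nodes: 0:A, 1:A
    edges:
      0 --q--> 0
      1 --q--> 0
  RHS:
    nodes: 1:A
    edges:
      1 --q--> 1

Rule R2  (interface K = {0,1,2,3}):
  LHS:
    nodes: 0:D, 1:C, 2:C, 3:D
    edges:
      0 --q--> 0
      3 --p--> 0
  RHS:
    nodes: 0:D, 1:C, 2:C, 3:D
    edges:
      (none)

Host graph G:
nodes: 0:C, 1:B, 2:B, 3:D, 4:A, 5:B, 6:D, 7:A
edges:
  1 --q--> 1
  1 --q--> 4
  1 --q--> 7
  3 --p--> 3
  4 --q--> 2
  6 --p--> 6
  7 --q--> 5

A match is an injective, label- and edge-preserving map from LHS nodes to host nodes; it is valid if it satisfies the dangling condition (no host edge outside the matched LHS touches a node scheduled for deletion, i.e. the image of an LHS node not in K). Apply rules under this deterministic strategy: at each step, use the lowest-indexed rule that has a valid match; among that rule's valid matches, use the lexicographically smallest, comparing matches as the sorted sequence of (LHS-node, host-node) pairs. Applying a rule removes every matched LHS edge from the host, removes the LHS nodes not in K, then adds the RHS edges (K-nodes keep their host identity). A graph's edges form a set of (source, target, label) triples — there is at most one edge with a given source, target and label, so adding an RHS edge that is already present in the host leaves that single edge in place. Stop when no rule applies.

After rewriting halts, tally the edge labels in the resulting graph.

Answer: q:1

Rewrite trace:
[0] host  ⇒  8 nodes, 7 edges  {1-q->1 1-q->4 1-q->7 3-p->3 4-q->2 6-p->6 7-q->5}
[1] R0 @ {0↦1, 1↦2, 2↦3, 3↦4}  ⇒  5 nodes, 4 edges  {1-q->1 1-q->7 6-p->6 7-q->5}
[2] R0 @ {0↦1, 1↦5, 2↦6, 3↦7}  ⇒  2 nodes, 1 edges  {1-q->1}
halt: no rule applies after step 2
NF edges: [(1, 1, 'q')]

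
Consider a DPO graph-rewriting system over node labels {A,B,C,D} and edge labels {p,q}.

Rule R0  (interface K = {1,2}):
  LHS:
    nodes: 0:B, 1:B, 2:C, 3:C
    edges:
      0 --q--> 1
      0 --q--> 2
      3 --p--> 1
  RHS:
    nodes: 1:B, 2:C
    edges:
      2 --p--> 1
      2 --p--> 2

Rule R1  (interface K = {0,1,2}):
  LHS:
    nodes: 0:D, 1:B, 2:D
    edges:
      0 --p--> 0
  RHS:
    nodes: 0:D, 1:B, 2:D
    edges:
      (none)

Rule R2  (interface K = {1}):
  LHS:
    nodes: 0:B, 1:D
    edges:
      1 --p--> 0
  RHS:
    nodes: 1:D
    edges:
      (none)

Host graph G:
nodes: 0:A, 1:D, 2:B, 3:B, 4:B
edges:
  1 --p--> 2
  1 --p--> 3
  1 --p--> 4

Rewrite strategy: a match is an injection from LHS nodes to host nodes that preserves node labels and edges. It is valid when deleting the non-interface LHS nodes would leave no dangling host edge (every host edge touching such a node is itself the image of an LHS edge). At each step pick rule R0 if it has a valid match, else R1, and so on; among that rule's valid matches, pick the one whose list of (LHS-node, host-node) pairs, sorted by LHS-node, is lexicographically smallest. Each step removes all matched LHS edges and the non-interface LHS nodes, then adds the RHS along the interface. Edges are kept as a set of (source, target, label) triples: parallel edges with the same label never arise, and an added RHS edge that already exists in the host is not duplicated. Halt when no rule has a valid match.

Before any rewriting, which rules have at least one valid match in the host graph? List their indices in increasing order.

R0: no valid match — LHS pattern not found
R1: no valid match — LHS pattern not found
R2: 3 valid matches — {0↦2, 1↦1}, {0↦3, 1↦1}, {0↦4, 1↦1}

Answer: [R2]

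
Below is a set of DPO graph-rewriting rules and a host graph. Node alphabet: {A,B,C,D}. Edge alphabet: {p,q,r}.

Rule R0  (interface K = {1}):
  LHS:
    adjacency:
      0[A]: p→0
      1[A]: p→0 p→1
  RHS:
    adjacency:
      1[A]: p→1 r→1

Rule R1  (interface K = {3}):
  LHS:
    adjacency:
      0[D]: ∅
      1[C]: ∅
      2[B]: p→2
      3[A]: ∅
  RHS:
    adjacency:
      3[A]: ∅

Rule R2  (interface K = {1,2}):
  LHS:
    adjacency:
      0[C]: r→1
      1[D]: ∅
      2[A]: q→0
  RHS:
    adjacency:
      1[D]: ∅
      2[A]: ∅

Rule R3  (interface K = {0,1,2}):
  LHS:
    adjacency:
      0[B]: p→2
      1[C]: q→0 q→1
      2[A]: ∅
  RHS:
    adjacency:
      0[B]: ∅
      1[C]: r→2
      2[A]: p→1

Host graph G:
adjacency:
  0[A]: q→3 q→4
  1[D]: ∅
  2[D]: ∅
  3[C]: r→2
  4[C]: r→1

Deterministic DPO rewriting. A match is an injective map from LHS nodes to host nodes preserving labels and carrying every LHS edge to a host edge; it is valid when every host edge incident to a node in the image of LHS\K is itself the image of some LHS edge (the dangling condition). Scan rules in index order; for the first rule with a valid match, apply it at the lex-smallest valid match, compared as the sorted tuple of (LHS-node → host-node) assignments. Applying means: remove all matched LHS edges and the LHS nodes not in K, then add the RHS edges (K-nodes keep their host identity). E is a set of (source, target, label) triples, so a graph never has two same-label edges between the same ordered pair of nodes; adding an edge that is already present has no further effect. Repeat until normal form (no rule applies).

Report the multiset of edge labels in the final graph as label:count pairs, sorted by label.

[0] host  ⇒  5 nodes, 4 edges  {0-q->3 0-q->4 3-r->2 4-r->1}
[1] R2 @ {0↦3, 1↦2, 2↦0}  ⇒  4 nodes, 2 edges  {0-q->4 4-r->1}
[2] R2 @ {0↦4, 1↦1, 2↦0}  ⇒  3 nodes, 0 edges  {∅}
normal form: no rule applies after step 2
NF edges: []

Answer: (no edges)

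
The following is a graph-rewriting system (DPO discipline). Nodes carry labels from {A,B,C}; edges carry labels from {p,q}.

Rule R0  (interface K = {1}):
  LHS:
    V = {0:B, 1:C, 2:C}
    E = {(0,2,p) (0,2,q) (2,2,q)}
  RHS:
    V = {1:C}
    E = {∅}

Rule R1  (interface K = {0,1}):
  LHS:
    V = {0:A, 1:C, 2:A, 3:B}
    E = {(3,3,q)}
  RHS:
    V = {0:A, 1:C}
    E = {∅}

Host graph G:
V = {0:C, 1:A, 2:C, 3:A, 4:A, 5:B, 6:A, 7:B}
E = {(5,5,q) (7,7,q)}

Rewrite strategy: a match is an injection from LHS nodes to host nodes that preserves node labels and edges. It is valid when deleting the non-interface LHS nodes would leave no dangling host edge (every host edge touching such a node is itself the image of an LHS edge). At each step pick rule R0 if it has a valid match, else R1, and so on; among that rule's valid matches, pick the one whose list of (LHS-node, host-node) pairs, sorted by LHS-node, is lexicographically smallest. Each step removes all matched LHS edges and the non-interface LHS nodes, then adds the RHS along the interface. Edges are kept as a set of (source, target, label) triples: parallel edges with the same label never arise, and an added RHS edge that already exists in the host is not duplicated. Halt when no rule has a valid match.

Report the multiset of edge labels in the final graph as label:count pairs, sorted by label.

Answer: (no edges)

Rewrite trace:
start.  V:8 E:2  edges: 5-q->5 7-q->7
1. fire R1 via {0↦1, 1↦0, 2↦3, 3↦5}  →  V:6 E:1  edges: 7-q->7
2. fire R1 via {0↦1, 1↦0, 2↦4, 3↦7}  →  V:4 E:0  edges: ∅
normal form: no rule applies after step 2
NF edges: []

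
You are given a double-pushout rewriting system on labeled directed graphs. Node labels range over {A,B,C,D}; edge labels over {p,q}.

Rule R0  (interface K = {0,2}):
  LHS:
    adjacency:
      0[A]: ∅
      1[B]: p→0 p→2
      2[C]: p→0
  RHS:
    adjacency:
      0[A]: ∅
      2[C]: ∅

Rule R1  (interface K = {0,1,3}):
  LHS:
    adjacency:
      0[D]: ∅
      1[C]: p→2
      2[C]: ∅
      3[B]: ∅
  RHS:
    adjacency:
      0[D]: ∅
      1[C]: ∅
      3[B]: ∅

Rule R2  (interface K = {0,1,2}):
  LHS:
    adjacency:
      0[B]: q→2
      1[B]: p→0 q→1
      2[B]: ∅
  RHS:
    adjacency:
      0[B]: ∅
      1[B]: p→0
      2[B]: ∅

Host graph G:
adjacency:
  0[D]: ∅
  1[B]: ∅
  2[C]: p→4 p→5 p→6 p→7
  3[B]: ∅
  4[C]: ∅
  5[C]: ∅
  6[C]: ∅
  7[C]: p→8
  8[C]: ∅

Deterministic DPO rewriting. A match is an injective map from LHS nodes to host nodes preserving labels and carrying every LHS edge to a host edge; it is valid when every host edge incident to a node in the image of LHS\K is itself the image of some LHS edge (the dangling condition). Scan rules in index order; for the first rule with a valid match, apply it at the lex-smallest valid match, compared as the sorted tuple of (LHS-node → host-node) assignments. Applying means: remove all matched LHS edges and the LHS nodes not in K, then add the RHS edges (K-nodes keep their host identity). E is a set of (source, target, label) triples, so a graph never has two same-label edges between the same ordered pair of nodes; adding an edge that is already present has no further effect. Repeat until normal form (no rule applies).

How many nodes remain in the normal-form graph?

Answer: 4

Steps:
start.  V:9 E:5  edges: 2-p->4 2-p->5 2-p->6 2-p->7 7-p->8
1. fire R1 via {0↦0, 1↦2, 2↦4, 3↦1}  →  V:8 E:4  edges: 2-p->5 2-p->6 2-p->7 7-p->8
2. fire R1 via {0↦0, 1↦2, 2↦5, 3↦1}  →  V:7 E:3  edges: 2-p->6 2-p->7 7-p->8
3. fire R1 via {0↦0, 1↦2, 2↦6, 3↦1}  →  V:6 E:2  edges: 2-p->7 7-p->8
4. fire R1 via {0↦0, 1↦7, 2↦8, 3↦1}  →  V:5 E:1  edges: 2-p->7
5. fire R1 via {0↦0, 1↦2, 2↦7, 3↦1}  →  V:4 E:0  edges: ∅
normal form: no rule applies after step 5
NF nodes: {0:D, 1:B, 2:C, 3:B}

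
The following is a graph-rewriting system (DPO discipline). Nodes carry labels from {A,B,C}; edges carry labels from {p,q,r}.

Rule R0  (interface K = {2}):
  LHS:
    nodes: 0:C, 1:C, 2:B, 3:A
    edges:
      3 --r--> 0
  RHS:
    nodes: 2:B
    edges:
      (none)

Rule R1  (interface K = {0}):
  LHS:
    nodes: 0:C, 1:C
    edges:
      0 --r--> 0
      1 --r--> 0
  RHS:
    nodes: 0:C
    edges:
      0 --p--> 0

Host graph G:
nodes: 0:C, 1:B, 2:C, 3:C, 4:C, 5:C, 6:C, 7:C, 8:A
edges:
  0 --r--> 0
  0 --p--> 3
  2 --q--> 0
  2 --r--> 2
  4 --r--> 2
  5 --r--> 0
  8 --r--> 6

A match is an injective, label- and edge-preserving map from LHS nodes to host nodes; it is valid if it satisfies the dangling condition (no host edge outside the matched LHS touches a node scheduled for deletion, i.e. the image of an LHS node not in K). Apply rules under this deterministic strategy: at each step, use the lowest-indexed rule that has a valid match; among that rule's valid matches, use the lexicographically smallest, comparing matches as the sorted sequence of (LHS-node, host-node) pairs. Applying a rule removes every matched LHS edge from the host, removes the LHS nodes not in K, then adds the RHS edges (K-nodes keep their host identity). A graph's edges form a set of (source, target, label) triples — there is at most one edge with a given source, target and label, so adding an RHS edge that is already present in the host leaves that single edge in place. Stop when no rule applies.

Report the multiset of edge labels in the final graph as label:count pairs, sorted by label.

Answer: p:3 q:1

Steps:
[0] host  ⇒  9 nodes, 7 edges  {0-r->0 0-p->3 2-q->0 2-r->2 4-r->2 5-r->0 8-r->6}
[1] R0 @ {0↦6, 1↦7, 2↦1, 3↦8}  ⇒  6 nodes, 6 edges  {0-r->0 0-p->3 2-q->0 2-r->2 4-r->2 5-r->0}
[2] R1 @ {0↦0, 1↦5}  ⇒  5 nodes, 5 edges  {0-p->0 0-p->3 2-q->0 2-r->2 4-r->2}
[3] R1 @ {0↦2, 1↦4}  ⇒  4 nodes, 4 edges  {0-p->0 0-p->3 2-q->0 2-p->2}
normal form: no rule applies after step 3
NF edges: [(0, 0, 'p'), (0, 3, 'p'), (2, 0, 'q'), (2, 2, 'p')]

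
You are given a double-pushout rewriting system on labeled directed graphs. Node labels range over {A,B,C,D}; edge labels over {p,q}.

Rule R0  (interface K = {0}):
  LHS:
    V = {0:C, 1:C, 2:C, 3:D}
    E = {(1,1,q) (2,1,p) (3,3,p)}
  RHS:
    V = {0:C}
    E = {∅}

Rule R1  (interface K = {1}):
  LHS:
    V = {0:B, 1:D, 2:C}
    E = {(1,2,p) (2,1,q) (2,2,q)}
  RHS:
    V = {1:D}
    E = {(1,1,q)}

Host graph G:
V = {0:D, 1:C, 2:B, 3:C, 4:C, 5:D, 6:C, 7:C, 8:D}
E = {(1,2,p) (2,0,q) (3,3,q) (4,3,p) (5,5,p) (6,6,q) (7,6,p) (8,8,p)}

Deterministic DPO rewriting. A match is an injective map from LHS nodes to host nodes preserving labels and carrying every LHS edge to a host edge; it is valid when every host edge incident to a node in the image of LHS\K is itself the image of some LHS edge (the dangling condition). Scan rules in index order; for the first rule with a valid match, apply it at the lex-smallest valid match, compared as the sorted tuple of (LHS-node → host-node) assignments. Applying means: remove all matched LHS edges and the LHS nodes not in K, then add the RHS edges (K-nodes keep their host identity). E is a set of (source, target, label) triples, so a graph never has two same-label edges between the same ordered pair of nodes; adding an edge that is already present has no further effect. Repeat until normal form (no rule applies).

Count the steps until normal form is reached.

[0] host  ⇒  9 nodes, 8 edges  {1-p->2 2-q->0 3-q->3 4-p->3 5-p->5 6-q->6 7-p->6 8-p->8}
[1] R0 @ {0↦1, 1↦3, 2↦4, 3↦5}  ⇒  6 nodes, 5 edges  {1-p->2 2-q->0 6-q->6 7-p->6 8-p->8}
[2] R0 @ {0↦1, 1↦6, 2↦7, 3↦8}  ⇒  3 nodes, 2 edges  {1-p->2 2-q->0}
halt: no rule applies after step 2

Answer: 2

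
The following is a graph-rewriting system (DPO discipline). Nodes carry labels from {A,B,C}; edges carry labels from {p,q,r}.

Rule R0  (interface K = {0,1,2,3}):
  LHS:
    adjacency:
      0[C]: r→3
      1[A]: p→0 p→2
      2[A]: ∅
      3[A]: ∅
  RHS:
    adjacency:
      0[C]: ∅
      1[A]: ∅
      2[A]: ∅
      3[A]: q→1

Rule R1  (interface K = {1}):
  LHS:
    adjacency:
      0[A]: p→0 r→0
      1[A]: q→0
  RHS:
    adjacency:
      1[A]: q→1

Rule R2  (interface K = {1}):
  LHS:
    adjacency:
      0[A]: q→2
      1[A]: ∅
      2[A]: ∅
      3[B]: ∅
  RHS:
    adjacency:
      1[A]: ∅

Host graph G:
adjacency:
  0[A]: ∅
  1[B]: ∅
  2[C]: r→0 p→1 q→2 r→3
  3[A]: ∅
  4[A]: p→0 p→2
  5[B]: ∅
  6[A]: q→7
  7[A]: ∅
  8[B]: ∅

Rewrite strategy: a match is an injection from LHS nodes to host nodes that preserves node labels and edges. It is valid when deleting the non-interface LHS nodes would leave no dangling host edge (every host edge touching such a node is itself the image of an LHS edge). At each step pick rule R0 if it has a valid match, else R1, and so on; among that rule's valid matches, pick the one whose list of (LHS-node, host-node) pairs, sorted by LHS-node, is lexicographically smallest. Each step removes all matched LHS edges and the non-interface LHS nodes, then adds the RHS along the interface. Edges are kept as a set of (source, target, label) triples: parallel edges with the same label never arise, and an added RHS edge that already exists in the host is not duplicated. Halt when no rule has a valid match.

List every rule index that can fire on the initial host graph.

R0: 1 valid match — {0↦2, 1↦4, 2↦0, 3↦3}
R1: no valid match — LHS pattern not found
R2: 6 valid matches — {0↦6, 1↦0, 2↦7, 3↦5}, {0↦6, 1↦0, 2↦7, 3↦8}, {0↦6, 1↦3, 2↦7, 3↦5} (+3 more)

Answer: [R0,R2]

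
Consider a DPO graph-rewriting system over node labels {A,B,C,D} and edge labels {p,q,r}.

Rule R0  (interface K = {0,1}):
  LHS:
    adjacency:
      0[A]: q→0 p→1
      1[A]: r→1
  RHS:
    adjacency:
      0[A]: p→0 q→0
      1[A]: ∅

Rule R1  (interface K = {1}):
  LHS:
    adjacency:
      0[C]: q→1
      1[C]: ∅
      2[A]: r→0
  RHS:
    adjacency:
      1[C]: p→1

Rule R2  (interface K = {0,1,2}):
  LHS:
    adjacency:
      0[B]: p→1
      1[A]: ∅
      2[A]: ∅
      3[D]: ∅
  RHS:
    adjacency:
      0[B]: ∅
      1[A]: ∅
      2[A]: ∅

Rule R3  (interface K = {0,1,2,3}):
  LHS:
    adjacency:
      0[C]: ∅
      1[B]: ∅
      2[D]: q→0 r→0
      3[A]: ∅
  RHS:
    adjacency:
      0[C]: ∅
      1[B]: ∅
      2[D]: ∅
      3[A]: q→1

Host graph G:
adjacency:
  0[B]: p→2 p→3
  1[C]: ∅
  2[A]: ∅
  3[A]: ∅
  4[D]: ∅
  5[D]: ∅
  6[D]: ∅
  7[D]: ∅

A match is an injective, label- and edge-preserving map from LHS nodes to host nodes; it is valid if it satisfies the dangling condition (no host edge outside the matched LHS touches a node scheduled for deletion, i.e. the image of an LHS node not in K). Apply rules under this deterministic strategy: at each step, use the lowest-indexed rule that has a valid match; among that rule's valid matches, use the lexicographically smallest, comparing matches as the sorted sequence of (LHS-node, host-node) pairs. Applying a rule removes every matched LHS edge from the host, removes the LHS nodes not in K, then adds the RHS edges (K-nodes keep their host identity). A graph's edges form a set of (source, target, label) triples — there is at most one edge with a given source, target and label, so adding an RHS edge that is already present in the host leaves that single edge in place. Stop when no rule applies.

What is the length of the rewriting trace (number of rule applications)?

[0] host  ⇒  8 nodes, 2 edges  {0-p->2 0-p->3}
[1] R2 @ {0↦0, 1↦2, 2↦3, 3↦4}  ⇒  7 nodes, 1 edges  {0-p->3}
[2] R2 @ {0↦0, 1↦3, 2↦2, 3↦5}  ⇒  6 nodes, 0 edges  {∅}
final graph: no rule applies after step 2

Answer: 2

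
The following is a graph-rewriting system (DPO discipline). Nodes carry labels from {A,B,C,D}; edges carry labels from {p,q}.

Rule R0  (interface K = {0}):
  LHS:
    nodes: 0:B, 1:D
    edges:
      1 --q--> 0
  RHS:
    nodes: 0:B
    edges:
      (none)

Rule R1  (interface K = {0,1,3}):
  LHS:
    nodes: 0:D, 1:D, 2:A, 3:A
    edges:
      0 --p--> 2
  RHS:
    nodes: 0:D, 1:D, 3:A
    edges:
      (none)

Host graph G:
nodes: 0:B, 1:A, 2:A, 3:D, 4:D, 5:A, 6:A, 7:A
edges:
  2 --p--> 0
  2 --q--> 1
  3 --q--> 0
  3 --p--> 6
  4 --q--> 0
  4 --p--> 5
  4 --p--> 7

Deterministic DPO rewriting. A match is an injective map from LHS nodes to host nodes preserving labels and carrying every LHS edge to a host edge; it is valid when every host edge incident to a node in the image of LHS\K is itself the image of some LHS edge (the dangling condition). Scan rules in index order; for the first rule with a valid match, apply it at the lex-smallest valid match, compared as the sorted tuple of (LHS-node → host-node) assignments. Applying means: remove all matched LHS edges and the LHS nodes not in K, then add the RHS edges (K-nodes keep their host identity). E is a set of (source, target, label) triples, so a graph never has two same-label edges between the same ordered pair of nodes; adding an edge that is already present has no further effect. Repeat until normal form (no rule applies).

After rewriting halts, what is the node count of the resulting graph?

Answer: 6

Derivation:
initial: |V|=8 |E|=7  E = 2-p->0 2-q->1 3-q->0 3-p->6 4-q->0 4-p->5 4-p->7
step 1: apply R1 at {0↦3, 1↦4, 2↦6, 3↦1}  → |V|=7 |E|=6  E = 2-p->0 2-q->1 3-q->0 4-q->0 4-p->5 4-p->7
step 2: apply R0 at {0↦0, 1↦3}  → |V|=6 |E|=5  E = 2-p->0 2-q->1 4-q->0 4-p->5 4-p->7
halt: no rule applies after step 2
NF nodes: {0:B, 1:A, 2:A, 4:D, 5:A, 7:A}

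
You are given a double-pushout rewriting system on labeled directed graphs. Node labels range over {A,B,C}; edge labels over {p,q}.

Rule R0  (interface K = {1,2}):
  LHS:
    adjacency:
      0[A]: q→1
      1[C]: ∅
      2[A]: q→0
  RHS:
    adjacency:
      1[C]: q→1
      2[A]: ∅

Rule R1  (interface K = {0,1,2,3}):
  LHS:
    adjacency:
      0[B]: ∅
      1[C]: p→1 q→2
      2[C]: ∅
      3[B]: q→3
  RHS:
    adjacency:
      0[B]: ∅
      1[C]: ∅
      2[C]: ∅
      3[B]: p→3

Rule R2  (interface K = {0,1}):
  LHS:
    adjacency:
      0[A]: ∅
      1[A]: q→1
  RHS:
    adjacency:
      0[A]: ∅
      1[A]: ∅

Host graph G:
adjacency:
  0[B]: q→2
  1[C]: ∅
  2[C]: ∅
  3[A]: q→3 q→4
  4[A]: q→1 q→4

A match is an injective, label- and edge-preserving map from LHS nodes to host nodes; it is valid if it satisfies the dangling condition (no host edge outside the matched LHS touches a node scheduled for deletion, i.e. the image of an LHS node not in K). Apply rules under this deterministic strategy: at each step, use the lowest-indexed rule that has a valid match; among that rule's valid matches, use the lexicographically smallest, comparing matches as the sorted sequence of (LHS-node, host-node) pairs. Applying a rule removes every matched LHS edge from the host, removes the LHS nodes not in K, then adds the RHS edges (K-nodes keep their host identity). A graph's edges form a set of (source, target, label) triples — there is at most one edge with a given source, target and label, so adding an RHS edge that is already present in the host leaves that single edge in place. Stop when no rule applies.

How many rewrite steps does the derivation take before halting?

initial: |V|=5 |E|=5  E = 0-q->2 3-q->3 3-q->4 4-q->1 4-q->4
step 1: apply R2 at {0↦3, 1↦4}  → |V|=5 |E|=4  E = 0-q->2 3-q->3 3-q->4 4-q->1
step 2: apply R0 at {0↦4, 1↦1, 2↦3}  → |V|=4 |E|=3  E = 0-q->2 1-q->1 3-q->3
halt: no rule applies after step 2

Answer: 2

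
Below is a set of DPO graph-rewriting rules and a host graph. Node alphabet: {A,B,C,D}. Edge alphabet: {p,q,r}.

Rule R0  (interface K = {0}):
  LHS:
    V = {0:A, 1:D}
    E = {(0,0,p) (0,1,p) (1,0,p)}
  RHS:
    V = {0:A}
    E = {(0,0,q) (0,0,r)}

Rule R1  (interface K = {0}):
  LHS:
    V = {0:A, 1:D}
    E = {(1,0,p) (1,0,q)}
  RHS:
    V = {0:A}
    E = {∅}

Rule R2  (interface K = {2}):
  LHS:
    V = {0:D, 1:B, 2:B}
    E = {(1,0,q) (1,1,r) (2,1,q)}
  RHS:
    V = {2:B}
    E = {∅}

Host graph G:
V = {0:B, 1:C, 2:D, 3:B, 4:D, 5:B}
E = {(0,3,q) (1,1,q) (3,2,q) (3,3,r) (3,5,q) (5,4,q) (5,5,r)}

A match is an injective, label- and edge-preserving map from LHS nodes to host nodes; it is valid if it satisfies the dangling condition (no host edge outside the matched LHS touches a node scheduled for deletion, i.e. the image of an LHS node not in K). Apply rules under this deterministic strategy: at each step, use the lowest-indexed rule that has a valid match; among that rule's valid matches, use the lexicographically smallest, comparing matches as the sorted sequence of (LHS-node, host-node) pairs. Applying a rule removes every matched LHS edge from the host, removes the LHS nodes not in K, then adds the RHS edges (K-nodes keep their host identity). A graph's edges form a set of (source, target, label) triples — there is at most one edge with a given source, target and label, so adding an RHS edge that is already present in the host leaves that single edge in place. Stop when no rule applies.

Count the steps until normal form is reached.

Answer: 2

Rewrite trace:
[0] host  ⇒  6 nodes, 7 edges  {0-q->3 1-q->1 3-q->2 3-r->3 3-q->5 5-q->4 5-r->5}
[1] R2 @ {0↦4, 1↦5, 2↦3}  ⇒  4 nodes, 4 edges  {0-q->3 1-q->1 3-q->2 3-r->3}
[2] R2 @ {0↦2, 1↦3, 2↦0}  ⇒  2 nodes, 1 edges  {1-q->1}
final graph: no rule applies after step 2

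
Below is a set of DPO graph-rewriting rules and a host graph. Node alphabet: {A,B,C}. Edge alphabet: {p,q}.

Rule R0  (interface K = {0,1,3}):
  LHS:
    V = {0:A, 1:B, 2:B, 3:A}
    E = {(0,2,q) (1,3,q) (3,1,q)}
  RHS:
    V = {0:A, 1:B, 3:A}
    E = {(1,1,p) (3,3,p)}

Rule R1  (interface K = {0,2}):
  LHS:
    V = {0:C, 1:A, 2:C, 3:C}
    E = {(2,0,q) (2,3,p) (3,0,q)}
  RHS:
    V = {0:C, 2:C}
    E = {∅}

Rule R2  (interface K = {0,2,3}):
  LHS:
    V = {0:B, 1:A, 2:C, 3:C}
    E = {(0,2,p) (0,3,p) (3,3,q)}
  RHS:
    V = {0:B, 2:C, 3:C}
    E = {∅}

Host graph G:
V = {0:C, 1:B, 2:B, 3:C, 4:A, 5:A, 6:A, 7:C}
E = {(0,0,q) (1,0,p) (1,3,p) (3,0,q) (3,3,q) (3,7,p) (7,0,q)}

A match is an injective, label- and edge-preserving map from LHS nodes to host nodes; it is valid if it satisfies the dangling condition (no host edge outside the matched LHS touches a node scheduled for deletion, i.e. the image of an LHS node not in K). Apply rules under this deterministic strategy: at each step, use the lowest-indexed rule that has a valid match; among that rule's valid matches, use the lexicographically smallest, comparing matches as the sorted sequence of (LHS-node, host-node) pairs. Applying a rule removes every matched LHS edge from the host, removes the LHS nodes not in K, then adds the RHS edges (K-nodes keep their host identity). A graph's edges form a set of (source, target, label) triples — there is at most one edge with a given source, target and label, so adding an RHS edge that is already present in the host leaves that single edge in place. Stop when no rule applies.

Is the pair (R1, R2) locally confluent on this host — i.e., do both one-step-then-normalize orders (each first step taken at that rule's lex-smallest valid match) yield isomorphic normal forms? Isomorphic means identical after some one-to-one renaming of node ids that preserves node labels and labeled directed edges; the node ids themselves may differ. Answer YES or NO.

branch R1-first: apply at {0↦0, 1↦4, 2↦3, 3↦7} → |E|=4, then 1 more step(s) → NF |V|=5 |E|=1 V={0:C, 1:B, 2:B, 3:C, 6:A} E=0-q->0
branch R2-first: apply at {0↦1, 1↦4, 2↦0, 3↦3} → |E|=4, then 1 more step(s) → NF |V|=5 |E|=1 V={0:C, 1:B, 2:B, 3:C, 6:A} E=0-q->0
graphs isomorphic (equal up to label-preserving node renaming)

Answer: YES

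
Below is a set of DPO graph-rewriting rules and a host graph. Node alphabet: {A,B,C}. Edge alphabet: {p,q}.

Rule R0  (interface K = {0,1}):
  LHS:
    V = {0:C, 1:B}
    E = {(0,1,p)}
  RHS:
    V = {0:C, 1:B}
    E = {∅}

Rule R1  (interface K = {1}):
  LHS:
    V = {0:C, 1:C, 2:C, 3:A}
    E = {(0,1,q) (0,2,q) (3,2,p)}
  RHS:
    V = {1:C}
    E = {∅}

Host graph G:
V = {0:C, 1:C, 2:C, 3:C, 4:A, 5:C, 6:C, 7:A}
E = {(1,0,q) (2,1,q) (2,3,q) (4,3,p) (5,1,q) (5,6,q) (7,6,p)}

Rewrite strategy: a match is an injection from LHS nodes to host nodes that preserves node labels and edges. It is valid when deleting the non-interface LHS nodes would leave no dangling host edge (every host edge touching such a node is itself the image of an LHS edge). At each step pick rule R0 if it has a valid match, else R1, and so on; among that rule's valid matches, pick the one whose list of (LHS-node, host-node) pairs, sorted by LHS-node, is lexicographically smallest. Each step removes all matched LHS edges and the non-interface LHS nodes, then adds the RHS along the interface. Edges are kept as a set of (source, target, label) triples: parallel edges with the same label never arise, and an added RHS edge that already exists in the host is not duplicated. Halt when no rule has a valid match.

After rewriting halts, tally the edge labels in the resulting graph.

Answer: q:1

Steps:
start.  V:8 E:7  edges: 1-q->0 2-q->1 2-q->3 4-p->3 5-q->1 5-q->6 7-p->6
1. fire R1 via {0↦2, 1↦1, 2↦3, 3↦4}  →  V:5 E:4  edges: 1-q->0 5-q->1 5-q->6 7-p->6
2. fire R1 via {0↦5, 1↦1, 2↦6, 3↦7}  →  V:2 E:1  edges: 1-q->0
final graph: no rule applies after step 2
NF edges: [(1, 0, 'q')]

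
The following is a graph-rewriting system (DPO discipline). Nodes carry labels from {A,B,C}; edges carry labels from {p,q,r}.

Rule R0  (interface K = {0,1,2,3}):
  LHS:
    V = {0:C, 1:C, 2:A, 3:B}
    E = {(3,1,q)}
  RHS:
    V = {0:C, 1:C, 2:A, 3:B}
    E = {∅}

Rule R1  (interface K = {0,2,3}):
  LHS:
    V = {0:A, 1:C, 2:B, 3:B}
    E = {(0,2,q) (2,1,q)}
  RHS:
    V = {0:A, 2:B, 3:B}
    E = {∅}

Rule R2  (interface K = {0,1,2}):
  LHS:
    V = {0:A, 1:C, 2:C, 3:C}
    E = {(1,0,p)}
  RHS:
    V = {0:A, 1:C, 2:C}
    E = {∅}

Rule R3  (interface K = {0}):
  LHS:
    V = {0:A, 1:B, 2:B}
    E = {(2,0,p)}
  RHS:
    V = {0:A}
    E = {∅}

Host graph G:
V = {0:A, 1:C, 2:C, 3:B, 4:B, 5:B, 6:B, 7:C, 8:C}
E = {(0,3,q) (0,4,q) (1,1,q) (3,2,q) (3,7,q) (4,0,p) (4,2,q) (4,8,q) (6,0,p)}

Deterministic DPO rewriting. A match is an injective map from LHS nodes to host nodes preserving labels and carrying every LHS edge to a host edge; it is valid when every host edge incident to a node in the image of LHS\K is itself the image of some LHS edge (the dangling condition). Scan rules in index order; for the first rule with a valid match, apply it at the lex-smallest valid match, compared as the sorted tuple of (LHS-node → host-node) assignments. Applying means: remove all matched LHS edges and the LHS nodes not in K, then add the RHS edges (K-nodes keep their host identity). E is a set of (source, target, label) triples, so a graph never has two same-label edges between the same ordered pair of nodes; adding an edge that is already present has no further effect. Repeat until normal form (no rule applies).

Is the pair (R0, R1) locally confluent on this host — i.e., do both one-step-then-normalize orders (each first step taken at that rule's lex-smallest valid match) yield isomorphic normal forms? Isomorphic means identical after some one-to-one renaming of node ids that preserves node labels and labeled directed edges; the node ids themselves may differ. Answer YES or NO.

branch R0-first: apply at {0↦1, 1↦2, 2↦0, 3↦3} → |E|=8, then 4 more step(s) → NF |V|=7 |E|=4 V={0:A, 1:C, 2:C, 3:B, 4:B, 7:C, 8:C} E=0-q->3 0-q->4 1-q->1 4-p->0
branch R1-first: apply at {0↦0, 1↦7, 2↦3, 3↦4} → |E|=7, then 4 more step(s) → NF |V|=6 |E|=3 V={0:A, 1:C, 2:C, 4:B, 5:B, 8:C} E=0-q->4 1-q->1 4-p->0
graphs not isomorphic

Answer: NO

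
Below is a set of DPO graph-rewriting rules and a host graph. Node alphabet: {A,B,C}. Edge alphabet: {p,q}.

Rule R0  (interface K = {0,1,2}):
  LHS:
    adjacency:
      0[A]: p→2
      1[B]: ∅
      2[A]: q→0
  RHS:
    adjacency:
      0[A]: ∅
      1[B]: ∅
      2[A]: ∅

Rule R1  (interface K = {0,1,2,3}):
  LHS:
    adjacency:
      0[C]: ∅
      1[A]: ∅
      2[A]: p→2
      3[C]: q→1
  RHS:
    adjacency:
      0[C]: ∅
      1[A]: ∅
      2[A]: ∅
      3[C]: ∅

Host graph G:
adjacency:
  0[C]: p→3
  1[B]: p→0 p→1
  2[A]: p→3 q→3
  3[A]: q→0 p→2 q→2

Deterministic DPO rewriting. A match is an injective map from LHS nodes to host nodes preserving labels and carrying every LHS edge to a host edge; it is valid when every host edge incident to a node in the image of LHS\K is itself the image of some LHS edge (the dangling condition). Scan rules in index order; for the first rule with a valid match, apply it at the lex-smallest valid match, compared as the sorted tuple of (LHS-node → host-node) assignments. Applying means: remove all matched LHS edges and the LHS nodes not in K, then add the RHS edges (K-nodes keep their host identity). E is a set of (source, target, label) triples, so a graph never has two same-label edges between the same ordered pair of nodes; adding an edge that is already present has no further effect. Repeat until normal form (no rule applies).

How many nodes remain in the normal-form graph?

[0] host  ⇒  4 nodes, 8 edges  {0-p->3 1-p->0 1-p->1 2-p->3 2-q->3 3-q->0 3-p->2 3-q->2}
[1] R0 @ {0↦2, 1↦1, 2↦3}  ⇒  4 nodes, 6 edges  {0-p->3 1-p->0 1-p->1 2-q->3 3-q->0 3-p->2}
[2] R0 @ {0↦3, 1↦1, 2↦2}  ⇒  4 nodes, 4 edges  {0-p->3 1-p->0 1-p->1 3-q->0}
normal form: no rule applies after step 2
NF nodes: {0:C, 1:B, 2:A, 3:A}

Answer: 4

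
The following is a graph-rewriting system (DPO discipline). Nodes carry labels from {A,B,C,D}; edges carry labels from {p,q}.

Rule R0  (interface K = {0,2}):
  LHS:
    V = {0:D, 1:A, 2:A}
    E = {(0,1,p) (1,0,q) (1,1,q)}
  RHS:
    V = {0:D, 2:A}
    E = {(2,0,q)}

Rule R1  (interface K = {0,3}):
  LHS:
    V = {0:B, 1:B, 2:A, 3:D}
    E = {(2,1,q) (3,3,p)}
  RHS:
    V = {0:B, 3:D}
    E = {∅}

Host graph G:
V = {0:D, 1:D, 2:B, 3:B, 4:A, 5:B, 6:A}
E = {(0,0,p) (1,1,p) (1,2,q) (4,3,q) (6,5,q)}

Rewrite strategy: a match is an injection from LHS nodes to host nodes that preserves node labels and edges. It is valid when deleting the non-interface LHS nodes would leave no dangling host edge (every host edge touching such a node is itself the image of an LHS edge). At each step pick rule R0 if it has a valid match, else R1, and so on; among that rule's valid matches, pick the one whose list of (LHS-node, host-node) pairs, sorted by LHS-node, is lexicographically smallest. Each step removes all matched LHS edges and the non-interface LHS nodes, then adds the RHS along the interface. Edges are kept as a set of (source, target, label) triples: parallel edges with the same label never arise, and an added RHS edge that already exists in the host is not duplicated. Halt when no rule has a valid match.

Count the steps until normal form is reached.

Answer: 2

Rewrite trace:
[0] host  ⇒  7 nodes, 5 edges  {0-p->0 1-p->1 1-q->2 4-q->3 6-q->5}
[1] R1 @ {0↦2, 1↦3, 2↦4, 3↦0}  ⇒  5 nodes, 3 edges  {1-p->1 1-q->2 6-q->5}
[2] R1 @ {0↦2, 1↦5, 2↦6, 3↦1}  ⇒  3 nodes, 1 edges  {1-q->2}
final graph: no rule applies after step 2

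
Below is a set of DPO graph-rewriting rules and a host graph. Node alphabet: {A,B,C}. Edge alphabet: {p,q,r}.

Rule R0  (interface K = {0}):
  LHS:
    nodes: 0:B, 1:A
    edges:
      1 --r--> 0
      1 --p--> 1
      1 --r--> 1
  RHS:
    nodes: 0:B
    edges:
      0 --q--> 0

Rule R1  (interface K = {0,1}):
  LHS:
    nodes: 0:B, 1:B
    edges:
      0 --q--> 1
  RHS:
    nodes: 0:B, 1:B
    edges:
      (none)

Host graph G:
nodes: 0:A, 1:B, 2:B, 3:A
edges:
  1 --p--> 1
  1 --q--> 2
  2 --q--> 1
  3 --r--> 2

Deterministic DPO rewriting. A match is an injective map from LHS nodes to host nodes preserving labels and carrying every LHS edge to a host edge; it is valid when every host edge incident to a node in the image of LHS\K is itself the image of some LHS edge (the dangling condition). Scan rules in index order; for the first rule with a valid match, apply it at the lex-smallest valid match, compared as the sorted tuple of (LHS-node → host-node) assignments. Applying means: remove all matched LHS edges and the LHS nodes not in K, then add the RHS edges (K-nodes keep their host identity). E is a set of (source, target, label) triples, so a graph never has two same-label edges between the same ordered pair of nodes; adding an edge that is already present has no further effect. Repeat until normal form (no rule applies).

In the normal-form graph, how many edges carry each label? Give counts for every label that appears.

Answer: p:1 r:1

Steps:
start.  V:4 E:4  edges: 1-p->1 1-q->2 2-q->1 3-r->2
1. fire R1 via {0↦1, 1↦2}  →  V:4 E:3  edges: 1-p->1 2-q->1 3-r->2
2. fire R1 via {0↦2, 1↦1}  →  V:4 E:2  edges: 1-p->1 3-r->2
halt: no rule applies after step 2
NF edges: [(1, 1, 'p'), (3, 2, 'r')]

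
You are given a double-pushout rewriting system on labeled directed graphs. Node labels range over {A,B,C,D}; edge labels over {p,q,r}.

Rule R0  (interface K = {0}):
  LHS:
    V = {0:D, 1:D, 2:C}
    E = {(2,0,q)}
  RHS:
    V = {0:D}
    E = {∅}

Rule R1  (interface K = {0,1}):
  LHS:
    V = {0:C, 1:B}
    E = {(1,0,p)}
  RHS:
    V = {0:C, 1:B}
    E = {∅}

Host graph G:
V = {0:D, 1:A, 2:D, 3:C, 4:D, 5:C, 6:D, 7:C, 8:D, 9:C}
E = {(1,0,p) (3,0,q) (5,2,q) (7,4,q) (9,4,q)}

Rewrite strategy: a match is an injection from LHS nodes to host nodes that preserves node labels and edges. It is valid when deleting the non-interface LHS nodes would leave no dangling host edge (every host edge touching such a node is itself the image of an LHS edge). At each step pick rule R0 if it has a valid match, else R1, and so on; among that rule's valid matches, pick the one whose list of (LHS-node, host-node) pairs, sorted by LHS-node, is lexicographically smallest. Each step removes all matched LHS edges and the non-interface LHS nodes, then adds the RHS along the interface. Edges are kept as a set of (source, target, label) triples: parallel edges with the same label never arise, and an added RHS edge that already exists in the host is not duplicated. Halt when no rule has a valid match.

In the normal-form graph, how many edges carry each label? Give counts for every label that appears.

[0] host  ⇒  10 nodes, 5 edges  {1-p->0 3-q->0 5-q->2 7-q->4 9-q->4}
[1] R0 @ {0↦0, 1↦6, 2↦3}  ⇒  8 nodes, 4 edges  {1-p->0 5-q->2 7-q->4 9-q->4}
[2] R0 @ {0↦2, 1↦8, 2↦5}  ⇒  6 nodes, 3 edges  {1-p->0 7-q->4 9-q->4}
[3] R0 @ {0↦4, 1↦2, 2↦7}  ⇒  4 nodes, 2 edges  {1-p->0 9-q->4}
halt: no rule applies after step 3
NF edges: [(1, 0, 'p'), (9, 4, 'q')]

Answer: p:1 q:1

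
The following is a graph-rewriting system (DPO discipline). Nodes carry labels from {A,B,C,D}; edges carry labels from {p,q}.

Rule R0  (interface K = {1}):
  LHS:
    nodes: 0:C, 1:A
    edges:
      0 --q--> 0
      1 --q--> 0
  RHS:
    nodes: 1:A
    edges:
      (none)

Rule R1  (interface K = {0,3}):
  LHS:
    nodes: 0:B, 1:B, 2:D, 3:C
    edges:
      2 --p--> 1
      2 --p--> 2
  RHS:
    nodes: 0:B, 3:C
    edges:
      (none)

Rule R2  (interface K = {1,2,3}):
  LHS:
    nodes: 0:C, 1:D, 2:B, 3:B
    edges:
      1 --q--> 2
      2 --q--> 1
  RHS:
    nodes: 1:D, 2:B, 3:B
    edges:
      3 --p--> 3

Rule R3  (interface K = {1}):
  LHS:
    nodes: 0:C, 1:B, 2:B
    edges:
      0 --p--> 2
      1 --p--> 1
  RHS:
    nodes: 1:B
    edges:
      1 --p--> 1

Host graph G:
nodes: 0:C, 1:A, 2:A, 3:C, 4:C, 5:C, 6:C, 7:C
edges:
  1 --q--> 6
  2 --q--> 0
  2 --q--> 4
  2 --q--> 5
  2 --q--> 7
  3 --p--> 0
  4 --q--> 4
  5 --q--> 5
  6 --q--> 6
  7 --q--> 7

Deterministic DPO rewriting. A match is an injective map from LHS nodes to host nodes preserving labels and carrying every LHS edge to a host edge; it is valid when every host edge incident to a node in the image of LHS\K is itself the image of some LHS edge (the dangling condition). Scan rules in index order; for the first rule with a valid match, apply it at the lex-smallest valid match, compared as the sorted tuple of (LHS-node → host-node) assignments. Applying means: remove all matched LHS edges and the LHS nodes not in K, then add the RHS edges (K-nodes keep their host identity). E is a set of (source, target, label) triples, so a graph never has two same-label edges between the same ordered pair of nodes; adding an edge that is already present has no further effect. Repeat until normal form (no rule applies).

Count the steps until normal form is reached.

start.  V:8 E:10  edges: 1-q->6 2-q->0 2-q->4 2-q->5 2-q->7 3-p->0 4-q->4 5-q->5 6-q->6 7-q->7
1. fire R0 via {0↦4, 1↦2}  →  V:7 E:8  edges: 1-q->6 2-q->0 2-q->5 2-q->7 3-p->0 5-q->5 6-q->6 7-q->7
2. fire R0 via {0↦5, 1↦2}  →  V:6 E:6  edges: 1-q->6 2-q->0 2-q->7 3-p->0 6-q->6 7-q->7
3. fire R0 via {0↦6, 1↦1}  →  V:5 E:4  edges: 2-q->0 2-q->7 3-p->0 7-q->7
4. fire R0 via {0↦7, 1↦2}  →  V:4 E:2  edges: 2-q->0 3-p->0
halt: no rule applies after step 4

Answer: 4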